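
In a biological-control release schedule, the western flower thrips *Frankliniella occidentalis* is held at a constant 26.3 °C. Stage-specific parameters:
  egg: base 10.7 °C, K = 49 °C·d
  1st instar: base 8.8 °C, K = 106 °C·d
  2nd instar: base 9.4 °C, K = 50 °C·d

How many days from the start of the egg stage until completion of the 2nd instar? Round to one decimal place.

egg: 49 / (26.3 − 10.7) = 49 / 15.6 = 3.141 d.
1st instar: 106 / (26.3 − 8.8) = 106 / 17.5 = 6.057 d.
2nd instar: 50 / (26.3 − 9.4) = 50 / 16.9 = 2.959 d.
Sum = 12.157 ≈ 12.2 days.

12.2 days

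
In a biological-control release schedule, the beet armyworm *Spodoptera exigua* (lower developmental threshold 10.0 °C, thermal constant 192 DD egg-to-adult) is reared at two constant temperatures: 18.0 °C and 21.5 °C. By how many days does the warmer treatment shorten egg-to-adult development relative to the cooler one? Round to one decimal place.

7.3 days

At 18.0 °C: 192 / (18.0 − 10.0) = 192 / 8.0 = 24.000 d.
At 21.5 °C: 192 / (21.5 − 10.0) = 192 / 11.5 = 16.696 d.
Difference = |24.000 − 16.696| = 7.304 ≈ 7.3 days.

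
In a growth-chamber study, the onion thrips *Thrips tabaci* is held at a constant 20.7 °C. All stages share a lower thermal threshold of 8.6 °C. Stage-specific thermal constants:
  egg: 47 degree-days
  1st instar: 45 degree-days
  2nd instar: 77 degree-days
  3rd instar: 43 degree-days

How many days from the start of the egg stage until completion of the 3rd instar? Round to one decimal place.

17.5 days

Daily accumulation at 20.7 °C = 20.7 − 8.6 = 12.1 DD/day.
Total K = 47 + 45 + 77 + 43 = 212 DD.
Total duration = 212 / 12.1 = 17.521 ≈ 17.5 days.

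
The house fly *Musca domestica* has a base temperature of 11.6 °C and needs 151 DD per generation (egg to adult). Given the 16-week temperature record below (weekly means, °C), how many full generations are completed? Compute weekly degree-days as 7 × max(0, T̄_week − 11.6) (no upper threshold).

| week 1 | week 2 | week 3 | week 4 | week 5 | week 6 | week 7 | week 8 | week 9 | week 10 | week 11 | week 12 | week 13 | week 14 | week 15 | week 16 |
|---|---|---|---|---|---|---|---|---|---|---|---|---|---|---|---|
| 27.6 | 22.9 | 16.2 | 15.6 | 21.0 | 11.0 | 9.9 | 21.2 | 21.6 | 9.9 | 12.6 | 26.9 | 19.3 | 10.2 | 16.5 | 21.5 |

4 generations

Weekly DD (7 × max(0, T̄ − 11.6)): 112.0, 79.1, 32.2, 28.0, 65.8, 0.0, 0.0, 67.2, 70.0, 0.0, 7.0, 107.1, 53.9, 0.0, 34.3, 69.3.
Season total = 725.9 DD.
Complete generations = ⌊725.9 / 151⌋ = 4.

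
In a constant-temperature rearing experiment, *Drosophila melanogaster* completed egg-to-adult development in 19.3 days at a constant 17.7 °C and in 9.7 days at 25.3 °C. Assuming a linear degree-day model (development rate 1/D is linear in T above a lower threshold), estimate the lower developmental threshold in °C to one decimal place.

10.0 °C

Linear rate model ⇒ the product D·(T − T_b) is constant across temperatures.
19.3·(17.7 − T_b) = 9.7·(25.3 − T_b)
T_b = (19.3·17.7 − 9.7·25.3) / (19.3 − 9.7) = 96.20 / 9.6 = 10.021 °C ≈ 10.0 °C.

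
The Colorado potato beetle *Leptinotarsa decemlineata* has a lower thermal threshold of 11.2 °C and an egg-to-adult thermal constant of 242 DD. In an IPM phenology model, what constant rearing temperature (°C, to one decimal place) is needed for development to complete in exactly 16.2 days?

26.1 °C

Required daily accumulation = 242 / 16.2 = 14.938 DD/day.
T = T_base + 14.938 = 11.2 + 14.938 = 26.138 ≈ 26.1 °C.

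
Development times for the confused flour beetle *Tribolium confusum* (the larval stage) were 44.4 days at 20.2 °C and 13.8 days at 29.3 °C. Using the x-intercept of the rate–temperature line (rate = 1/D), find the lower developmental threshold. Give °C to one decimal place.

16.1 °C

Under the model K = D·(T − T_b), so D₁·(T₁ − T_b) = D₂·(T₂ − T_b).
44.4·(20.2 − T_b) = 13.8·(29.3 − T_b)
T_b = (44.4·20.2 − 13.8·29.3) / (44.4 − 13.8) = 492.54 / 30.6 = 16.096 °C ≈ 16.1 °C.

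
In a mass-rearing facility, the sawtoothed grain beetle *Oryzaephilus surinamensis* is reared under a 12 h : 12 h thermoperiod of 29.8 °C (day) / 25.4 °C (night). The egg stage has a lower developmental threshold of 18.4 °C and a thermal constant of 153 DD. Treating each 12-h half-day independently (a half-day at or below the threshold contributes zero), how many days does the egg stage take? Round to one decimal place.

Day half: max(0, 29.8 − 18.4) × 0.5 = 11.4 × 0.5 = 5.70 DD.
Night half: max(0, 25.4 − 18.4) × 0.5 = 7.0 × 0.5 = 3.50 DD.
Per 24 h: 9.20 DD/day.
Duration = 153 / 9.20 = 16.630 ≈ 16.6 days.

16.6 days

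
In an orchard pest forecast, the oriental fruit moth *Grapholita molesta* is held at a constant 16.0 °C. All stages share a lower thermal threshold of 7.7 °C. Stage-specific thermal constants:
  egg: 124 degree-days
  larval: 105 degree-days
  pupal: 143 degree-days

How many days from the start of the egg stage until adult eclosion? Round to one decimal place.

44.8 days

Daily accumulation at 16.0 °C = 16.0 − 7.7 = 8.3 DD/day.
Total K = 124 + 105 + 143 = 372 DD.
Total duration = 372 / 8.3 = 44.819 ≈ 44.8 days.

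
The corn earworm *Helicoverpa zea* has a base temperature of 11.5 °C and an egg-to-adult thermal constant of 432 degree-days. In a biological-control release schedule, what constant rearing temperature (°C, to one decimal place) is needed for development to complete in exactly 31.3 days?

Required daily accumulation = 432 / 31.3 = 13.802 DD/day.
T = T_base + 13.802 = 11.5 + 13.802 = 25.302 ≈ 25.3 °C.

25.3 °C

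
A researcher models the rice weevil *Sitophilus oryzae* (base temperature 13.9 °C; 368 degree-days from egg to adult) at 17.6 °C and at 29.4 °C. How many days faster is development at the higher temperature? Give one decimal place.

75.7 days

At 17.6 °C: 368 / (17.6 − 13.9) = 368 / 3.7 = 99.459 d.
At 29.4 °C: 368 / (29.4 − 13.9) = 368 / 15.5 = 23.742 d.
Difference = |99.459 − 23.742| = 75.718 ≈ 75.7 days.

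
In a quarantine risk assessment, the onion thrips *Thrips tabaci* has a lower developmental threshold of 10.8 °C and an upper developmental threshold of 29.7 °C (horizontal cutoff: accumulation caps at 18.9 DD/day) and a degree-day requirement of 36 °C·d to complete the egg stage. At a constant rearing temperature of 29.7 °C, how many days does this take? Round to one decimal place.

1.9 days

Daily accumulation = 29.7 − 10.8 = 18.9 DD/day.
Duration = 36 / 18.9 = 1.905 ≈ 1.9 days.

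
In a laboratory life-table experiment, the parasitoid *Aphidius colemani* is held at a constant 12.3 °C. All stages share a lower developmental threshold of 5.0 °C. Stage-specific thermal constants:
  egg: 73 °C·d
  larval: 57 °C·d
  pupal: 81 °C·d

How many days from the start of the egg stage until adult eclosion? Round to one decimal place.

28.9 days

Daily accumulation at 12.3 °C = 12.3 − 5.0 = 7.3 DD/day.
Total K = 73 + 57 + 81 = 211 DD.
Total duration = 211 / 7.3 = 28.904 ≈ 28.9 days.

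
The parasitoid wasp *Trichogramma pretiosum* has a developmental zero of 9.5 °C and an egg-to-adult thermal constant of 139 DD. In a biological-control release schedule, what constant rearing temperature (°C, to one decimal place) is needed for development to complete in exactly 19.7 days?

Required daily accumulation = 139 / 19.7 = 7.056 DD/day.
T = T_base + 7.056 = 9.5 + 7.056 = 16.556 ≈ 16.6 °C.

16.6 °C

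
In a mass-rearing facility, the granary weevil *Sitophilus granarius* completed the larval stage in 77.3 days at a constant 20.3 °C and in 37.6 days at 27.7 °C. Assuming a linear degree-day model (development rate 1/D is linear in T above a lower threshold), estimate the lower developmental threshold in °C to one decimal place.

Linear rate model ⇒ the product D·(T − T_b) is constant across temperatures.
77.3·(20.3 − T_b) = 37.6·(27.7 − T_b)
T_b = (77.3·20.3 − 37.6·27.7) / (77.3 − 37.6) = 527.67 / 39.7 = 13.291 °C ≈ 13.3 °C.

13.3 °C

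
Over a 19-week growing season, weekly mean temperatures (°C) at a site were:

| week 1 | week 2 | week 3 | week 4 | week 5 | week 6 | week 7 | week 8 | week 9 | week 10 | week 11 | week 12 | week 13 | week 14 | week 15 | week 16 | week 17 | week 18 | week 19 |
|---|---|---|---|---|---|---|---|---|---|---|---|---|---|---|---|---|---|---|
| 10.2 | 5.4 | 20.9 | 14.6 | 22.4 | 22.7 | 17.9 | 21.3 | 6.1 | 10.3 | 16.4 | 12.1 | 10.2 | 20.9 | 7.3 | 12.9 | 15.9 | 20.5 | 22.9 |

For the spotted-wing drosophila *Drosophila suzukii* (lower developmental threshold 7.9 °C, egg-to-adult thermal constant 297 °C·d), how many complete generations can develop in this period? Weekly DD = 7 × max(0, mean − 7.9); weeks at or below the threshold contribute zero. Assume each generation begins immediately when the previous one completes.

3 generations

Weekly DD (7 × max(0, T̄ − 7.9)): 16.1, 0.0, 91.0, 46.9, 101.5, 103.6, 70.0, 93.8, 0.0, 16.8, 59.5, 29.4, 16.1, 91.0, 0.0, 35.0, 56.0, 88.2, 105.0.
Season total = 1019.9 DD.
Complete generations = ⌊1019.9 / 297⌋ = 3.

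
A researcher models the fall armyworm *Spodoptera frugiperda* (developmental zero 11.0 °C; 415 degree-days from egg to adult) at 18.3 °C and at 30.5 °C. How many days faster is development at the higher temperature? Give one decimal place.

35.6 days

At 18.3 °C: 415 / (18.3 − 11.0) = 415 / 7.3 = 56.849 d.
At 30.5 °C: 415 / (30.5 − 11.0) = 415 / 19.5 = 21.282 d.
Difference = |56.849 − 21.282| = 35.567 ≈ 35.6 days.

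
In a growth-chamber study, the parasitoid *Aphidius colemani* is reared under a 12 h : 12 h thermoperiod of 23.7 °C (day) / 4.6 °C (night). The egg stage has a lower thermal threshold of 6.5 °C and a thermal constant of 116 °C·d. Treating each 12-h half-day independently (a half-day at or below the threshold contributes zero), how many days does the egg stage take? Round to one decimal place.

Day half: max(0, 23.7 − 6.5) × 0.5 = 17.2 × 0.5 = 8.60 DD.
Night half: max(0, 4.6 − 6.5) × 0.5 = 0.0 × 0.5 = 0.00 DD.
Per 24 h: 8.60 DD/day.
Duration = 116 / 8.60 = 13.488 ≈ 13.5 days.

13.5 days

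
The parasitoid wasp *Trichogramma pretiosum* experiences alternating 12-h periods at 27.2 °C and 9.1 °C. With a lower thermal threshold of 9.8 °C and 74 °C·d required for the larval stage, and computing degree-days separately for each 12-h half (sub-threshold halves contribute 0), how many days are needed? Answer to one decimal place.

Day half: max(0, 27.2 − 9.8) × 0.5 = 17.4 × 0.5 = 8.70 DD.
Night half: max(0, 9.1 − 9.8) × 0.5 = 0.0 × 0.5 = 0.00 DD.
Per 24 h: 8.70 DD/day.
Duration = 74 / 8.70 = 8.506 ≈ 8.5 days.

8.5 days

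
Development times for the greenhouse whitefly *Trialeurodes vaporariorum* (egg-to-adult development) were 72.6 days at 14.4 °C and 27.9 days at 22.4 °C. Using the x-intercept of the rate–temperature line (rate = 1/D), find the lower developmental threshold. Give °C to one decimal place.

9.4 °C

Equal thermal constants: D₁(T₁ − T_b) = D₂(T₂ − T_b).
72.6·(14.4 − T_b) = 27.9·(22.4 − T_b)
T_b = (72.6·14.4 − 27.9·22.4) / (72.6 − 27.9) = 420.48 / 44.7 = 9.407 °C ≈ 9.4 °C.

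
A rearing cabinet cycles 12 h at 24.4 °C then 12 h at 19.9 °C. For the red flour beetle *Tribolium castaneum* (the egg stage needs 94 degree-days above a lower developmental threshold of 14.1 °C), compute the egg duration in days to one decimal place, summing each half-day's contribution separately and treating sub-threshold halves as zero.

Day half: max(0, 24.4 − 14.1) × 0.5 = 10.3 × 0.5 = 5.15 DD.
Night half: max(0, 19.9 − 14.1) × 0.5 = 5.8 × 0.5 = 2.90 DD.
Per 24 h: 8.05 DD/day.
Duration = 94 / 8.05 = 11.677 ≈ 11.7 days.

11.7 days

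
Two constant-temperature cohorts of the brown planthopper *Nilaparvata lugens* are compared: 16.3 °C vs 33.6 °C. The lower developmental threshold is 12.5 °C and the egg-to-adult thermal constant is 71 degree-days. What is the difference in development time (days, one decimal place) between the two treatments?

15.3 days

At 16.3 °C: 71 / (16.3 − 12.5) = 71 / 3.8 = 18.684 d.
At 33.6 °C: 71 / (33.6 − 12.5) = 71 / 21.1 = 3.365 d.
Difference = |18.684 − 3.365| = 15.319 ≈ 15.3 days.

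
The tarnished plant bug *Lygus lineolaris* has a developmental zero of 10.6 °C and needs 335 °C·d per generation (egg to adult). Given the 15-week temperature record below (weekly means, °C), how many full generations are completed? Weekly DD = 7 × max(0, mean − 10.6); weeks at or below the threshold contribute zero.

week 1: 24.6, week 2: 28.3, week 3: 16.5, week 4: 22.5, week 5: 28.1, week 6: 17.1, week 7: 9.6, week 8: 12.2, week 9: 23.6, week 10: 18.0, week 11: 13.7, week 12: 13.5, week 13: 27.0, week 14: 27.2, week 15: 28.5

3 generations

Weekly DD (7 × max(0, T̄ − 10.6)): 98.0, 123.9, 41.3, 83.3, 122.5, 45.5, 0.0, 11.2, 91.0, 51.8, 21.7, 20.3, 114.8, 116.2, 125.3.
Season total = 1066.8 DD.
Complete generations = ⌊1066.8 / 335⌋ = 3.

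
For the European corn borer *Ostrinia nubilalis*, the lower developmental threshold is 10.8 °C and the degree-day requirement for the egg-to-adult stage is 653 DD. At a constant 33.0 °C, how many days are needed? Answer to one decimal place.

29.4 days

Daily accumulation = 33.0 − 10.8 = 22.2 DD/day.
Duration = 653 / 22.2 = 29.414 ≈ 29.4 days.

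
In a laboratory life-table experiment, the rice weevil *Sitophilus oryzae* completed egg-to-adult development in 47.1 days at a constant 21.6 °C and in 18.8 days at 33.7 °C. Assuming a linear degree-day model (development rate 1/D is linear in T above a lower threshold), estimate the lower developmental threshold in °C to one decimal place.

Linear rate model ⇒ the product D·(T − T_b) is constant across temperatures.
47.1·(21.6 − T_b) = 18.8·(33.7 − T_b)
T_b = (47.1·21.6 − 18.8·33.7) / (47.1 − 18.8) = 383.80 / 28.3 = 13.562 °C ≈ 13.6 °C.

13.6 °C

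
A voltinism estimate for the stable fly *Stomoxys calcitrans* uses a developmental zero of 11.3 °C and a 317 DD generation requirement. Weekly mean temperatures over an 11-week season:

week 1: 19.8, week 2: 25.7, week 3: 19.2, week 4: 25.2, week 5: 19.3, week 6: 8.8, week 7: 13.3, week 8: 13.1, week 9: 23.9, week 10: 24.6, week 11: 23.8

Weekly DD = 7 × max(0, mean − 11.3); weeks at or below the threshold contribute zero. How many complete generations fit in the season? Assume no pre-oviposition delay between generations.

2 generations

Weekly DD (7 × max(0, T̄ − 11.3)): 59.5, 100.8, 55.3, 97.3, 56.0, 0.0, 14.0, 12.6, 88.2, 93.1, 87.5.
Season total = 664.3 DD.
Complete generations = ⌊664.3 / 317⌋ = 2.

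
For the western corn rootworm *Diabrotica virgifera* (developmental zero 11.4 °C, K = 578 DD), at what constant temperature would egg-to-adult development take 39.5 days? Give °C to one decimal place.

Required daily accumulation = 578 / 39.5 = 14.633 DD/day.
T = T_base + 14.633 = 11.4 + 14.633 = 26.033 ≈ 26.0 °C.

26.0 °C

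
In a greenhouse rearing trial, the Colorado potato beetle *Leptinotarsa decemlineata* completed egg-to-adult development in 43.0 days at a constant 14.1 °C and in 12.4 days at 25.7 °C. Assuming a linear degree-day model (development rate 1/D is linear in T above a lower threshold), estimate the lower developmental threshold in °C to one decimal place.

Under the model K = D·(T − T_b), so D₁·(T₁ − T_b) = D₂·(T₂ − T_b).
43.0·(14.1 − T_b) = 12.4·(25.7 − T_b)
T_b = (43.0·14.1 − 12.4·25.7) / (43.0 − 12.4) = 287.62 / 30.6 = 9.399 °C ≈ 9.4 °C.

9.4 °C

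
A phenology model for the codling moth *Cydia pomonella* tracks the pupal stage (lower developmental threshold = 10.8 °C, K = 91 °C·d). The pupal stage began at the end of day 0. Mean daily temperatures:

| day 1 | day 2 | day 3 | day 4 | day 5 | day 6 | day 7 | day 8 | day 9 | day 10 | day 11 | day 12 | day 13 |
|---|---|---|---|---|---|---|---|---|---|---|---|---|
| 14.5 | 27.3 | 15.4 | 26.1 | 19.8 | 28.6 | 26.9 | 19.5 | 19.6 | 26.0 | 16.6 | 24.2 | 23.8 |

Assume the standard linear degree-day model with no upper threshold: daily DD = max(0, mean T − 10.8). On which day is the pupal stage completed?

Daily DD above 10.8 °C: 3.7, 16.5, 4.6, 15.3, 9.0, 17.8, 16.1, 8.7, 8.8, 15.2, 5.8, 13.4, 13.0.
Cumulative: 3.7, 20.2, 24.8, 40.1, 49.1, 66.9, 83.0, 91.7, 100.5, 115.7, 121.5, 134.9, 147.9.
The total first reaches 91 DD on day 8.

day 8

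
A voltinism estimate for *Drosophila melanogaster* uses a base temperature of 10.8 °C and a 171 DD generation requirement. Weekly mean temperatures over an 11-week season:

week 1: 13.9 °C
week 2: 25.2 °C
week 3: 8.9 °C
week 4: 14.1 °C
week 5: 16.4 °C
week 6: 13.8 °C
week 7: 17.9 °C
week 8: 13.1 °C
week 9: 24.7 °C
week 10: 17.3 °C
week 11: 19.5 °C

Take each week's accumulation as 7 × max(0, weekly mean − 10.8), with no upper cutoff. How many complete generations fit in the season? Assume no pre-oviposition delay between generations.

2 generations

Weekly DD (7 × max(0, T̄ − 10.8)): 21.7, 100.8, 0.0, 23.1, 39.2, 21.0, 49.7, 16.1, 97.3, 45.5, 60.9.
Season total = 475.3 DD.
Complete generations = ⌊475.3 / 171⌋ = 2.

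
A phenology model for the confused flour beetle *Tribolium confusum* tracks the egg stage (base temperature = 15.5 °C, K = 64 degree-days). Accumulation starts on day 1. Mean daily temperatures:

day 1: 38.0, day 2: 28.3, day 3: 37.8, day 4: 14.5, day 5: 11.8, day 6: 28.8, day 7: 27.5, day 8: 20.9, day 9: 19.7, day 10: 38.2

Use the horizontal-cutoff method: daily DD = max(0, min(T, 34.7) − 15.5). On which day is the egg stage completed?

day 6

Daily DD above 15.5 °C (capped at 19.2): 19.2, 12.8, 19.2, 0.0, 0.0, 13.3, 12.0, 5.4, 4.2, 19.2.
Cumulative: 19.2, 32.0, 51.2, 51.2, 51.2, 64.5, 76.5, 81.9, 86.1, 105.3.
The total first reaches 64 DD on day 6.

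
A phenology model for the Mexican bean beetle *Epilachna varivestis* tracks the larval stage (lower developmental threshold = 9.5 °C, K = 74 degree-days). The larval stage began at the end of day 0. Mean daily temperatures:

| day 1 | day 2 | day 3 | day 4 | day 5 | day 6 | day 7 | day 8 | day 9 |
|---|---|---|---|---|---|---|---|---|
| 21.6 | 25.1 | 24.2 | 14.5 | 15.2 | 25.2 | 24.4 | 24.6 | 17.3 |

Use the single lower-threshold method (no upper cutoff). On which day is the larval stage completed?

Daily DD above 9.5 °C: 12.1, 15.6, 14.7, 5.0, 5.7, 15.7, 14.9, 15.1, 7.8.
Cumulative: 12.1, 27.7, 42.4, 47.4, 53.1, 68.8, 83.7, 98.8, 106.6.
The total first reaches 74 DD on day 7.

day 7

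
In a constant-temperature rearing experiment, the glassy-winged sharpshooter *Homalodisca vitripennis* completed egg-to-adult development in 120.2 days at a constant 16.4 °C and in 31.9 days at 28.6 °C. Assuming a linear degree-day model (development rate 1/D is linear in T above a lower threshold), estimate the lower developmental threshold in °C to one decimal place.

Under the model K = D·(T − T_b), so D₁·(T₁ − T_b) = D₂·(T₂ − T_b).
120.2·(16.4 − T_b) = 31.9·(28.6 − T_b)
T_b = (120.2·16.4 − 31.9·28.6) / (120.2 − 31.9) = 1058.94 / 88.3 = 11.993 °C ≈ 12.0 °C.

12.0 °C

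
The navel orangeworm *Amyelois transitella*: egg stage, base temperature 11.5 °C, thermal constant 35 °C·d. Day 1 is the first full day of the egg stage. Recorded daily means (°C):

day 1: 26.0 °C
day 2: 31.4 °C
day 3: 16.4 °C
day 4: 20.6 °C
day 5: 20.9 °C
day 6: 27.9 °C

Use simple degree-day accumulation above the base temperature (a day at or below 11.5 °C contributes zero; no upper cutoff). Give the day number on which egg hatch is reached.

Daily DD above 11.5 °C: 14.5, 19.9, 4.9, 9.1, 9.4, 16.4.
Cumulative: 14.5, 34.4, 39.3, 48.4, 57.8, 74.2.
The total first reaches 35 DD on day 3.

day 3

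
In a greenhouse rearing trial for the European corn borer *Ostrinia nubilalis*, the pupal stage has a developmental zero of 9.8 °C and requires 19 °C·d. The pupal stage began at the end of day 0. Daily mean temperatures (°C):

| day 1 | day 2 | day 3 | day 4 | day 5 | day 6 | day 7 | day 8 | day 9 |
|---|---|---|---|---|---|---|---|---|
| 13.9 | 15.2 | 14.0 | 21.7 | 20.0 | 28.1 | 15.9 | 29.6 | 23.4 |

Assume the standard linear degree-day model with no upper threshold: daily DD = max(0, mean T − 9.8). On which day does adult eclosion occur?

day 4

Daily DD above 9.8 °C: 4.1, 5.4, 4.2, 11.9, 10.2, 18.3, 6.1, 19.8, 13.6.
Cumulative: 4.1, 9.5, 13.7, 25.6, 35.8, 54.1, 60.2, 80.0, 93.6.
The total first reaches 19 DD on day 4.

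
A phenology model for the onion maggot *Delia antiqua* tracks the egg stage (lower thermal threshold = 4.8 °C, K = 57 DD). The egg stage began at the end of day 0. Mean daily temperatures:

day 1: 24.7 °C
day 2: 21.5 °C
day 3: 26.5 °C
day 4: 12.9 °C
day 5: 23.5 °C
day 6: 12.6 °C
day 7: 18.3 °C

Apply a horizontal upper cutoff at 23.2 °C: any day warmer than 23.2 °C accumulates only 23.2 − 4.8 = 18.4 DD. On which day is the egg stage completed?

Daily DD above 4.8 °C (capped at 18.4): 18.4, 16.7, 18.4, 8.1, 18.4, 7.8, 13.5.
Cumulative: 18.4, 35.1, 53.5, 61.6, 80.0, 87.8, 101.3.
The total first reaches 57 DD on day 4.

day 4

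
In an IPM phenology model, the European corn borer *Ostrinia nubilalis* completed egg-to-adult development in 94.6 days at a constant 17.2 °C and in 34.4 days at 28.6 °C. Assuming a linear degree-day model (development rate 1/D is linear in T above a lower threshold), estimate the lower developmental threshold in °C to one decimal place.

Equal thermal constants: D₁(T₁ − T_b) = D₂(T₂ − T_b).
94.6·(17.2 − T_b) = 34.4·(28.6 − T_b)
T_b = (94.6·17.2 − 34.4·28.6) / (94.6 − 34.4) = 643.28 / 60.2 = 10.686 °C ≈ 10.7 °C.

10.7 °C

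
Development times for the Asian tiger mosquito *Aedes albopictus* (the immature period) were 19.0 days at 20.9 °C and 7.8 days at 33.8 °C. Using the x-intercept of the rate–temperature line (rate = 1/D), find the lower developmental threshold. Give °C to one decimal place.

11.9 °C

Equal thermal constants: D₁(T₁ − T_b) = D₂(T₂ − T_b).
19.0·(20.9 − T_b) = 7.8·(33.8 − T_b)
T_b = (19.0·20.9 − 7.8·33.8) / (19.0 − 7.8) = 133.46 / 11.2 = 11.916 °C ≈ 11.9 °C.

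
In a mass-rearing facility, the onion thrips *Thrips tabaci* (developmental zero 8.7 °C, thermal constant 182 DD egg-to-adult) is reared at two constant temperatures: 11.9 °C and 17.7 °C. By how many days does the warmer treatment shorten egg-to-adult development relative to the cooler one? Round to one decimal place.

36.7 days

At 11.9 °C: 182 / (11.9 − 8.7) = 182 / 3.2 = 56.875 d.
At 17.7 °C: 182 / (17.7 − 8.7) = 182 / 9.0 = 20.222 d.
Difference = |56.875 − 20.222| = 36.653 ≈ 36.7 days.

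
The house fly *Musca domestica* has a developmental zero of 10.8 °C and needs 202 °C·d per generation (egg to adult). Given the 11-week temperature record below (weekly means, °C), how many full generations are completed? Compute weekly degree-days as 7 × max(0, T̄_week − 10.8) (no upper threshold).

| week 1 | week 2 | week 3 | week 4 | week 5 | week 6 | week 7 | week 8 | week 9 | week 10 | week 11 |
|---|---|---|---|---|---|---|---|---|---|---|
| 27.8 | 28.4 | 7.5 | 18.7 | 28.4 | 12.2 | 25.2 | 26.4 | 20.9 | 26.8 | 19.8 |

4 generations

Weekly DD (7 × max(0, T̄ − 10.8)): 119.0, 123.2, 0.0, 55.3, 123.2, 9.8, 100.8, 109.2, 70.7, 112.0, 63.0.
Season total = 886.2 DD.
Complete generations = ⌊886.2 / 202⌋ = 4.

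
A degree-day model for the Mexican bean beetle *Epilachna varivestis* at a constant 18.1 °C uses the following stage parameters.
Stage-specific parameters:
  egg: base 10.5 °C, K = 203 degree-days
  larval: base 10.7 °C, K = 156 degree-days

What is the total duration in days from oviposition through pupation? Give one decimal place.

egg: 203 / (18.1 − 10.5) = 203 / 7.6 = 26.711 d.
larval: 156 / (18.1 − 10.7) = 156 / 7.4 = 21.081 d.
Sum = 47.792 ≈ 47.8 days.

47.8 days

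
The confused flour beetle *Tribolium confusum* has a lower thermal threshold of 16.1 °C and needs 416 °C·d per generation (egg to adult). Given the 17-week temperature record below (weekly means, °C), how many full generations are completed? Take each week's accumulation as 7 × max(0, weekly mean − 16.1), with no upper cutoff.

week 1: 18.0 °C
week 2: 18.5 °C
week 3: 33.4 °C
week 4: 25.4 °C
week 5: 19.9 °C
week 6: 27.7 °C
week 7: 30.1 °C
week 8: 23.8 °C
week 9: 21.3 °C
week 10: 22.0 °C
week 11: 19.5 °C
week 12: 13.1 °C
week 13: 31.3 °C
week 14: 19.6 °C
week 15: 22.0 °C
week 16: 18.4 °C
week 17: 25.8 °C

2 generations

Weekly DD (7 × max(0, T̄ − 16.1)): 13.3, 16.8, 121.1, 65.1, 26.6, 81.2, 98.0, 53.9, 36.4, 41.3, 23.8, 0.0, 106.4, 24.5, 41.3, 16.1, 67.9.
Season total = 833.7 DD.
Complete generations = ⌊833.7 / 416⌋ = 2.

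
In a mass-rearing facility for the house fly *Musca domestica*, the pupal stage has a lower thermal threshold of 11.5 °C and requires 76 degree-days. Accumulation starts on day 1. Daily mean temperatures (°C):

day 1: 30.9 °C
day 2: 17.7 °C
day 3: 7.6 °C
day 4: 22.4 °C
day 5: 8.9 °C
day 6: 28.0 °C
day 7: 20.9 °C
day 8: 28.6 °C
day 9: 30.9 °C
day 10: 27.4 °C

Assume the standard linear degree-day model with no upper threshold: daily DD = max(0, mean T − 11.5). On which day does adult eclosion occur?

Daily DD above 11.5 °C: 19.4, 6.2, 0.0, 10.9, 0.0, 16.5, 9.4, 17.1, 19.4, 15.9.
Cumulative: 19.4, 25.6, 25.6, 36.5, 36.5, 53.0, 62.4, 79.5, 98.9, 114.8.
The total first reaches 76 DD on day 8.

day 8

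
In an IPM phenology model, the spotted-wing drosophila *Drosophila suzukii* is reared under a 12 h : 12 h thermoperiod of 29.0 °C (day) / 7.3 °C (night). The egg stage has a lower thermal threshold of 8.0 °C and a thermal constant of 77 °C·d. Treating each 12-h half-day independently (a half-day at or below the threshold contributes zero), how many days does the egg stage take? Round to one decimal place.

Day half: max(0, 29.0 − 8.0) × 0.5 = 21.0 × 0.5 = 10.50 DD.
Night half: max(0, 7.3 − 8.0) × 0.5 = 0.0 × 0.5 = 0.00 DD.
Per 24 h: 10.50 DD/day.
Duration = 77 / 10.50 = 7.333 ≈ 7.3 days.

7.3 days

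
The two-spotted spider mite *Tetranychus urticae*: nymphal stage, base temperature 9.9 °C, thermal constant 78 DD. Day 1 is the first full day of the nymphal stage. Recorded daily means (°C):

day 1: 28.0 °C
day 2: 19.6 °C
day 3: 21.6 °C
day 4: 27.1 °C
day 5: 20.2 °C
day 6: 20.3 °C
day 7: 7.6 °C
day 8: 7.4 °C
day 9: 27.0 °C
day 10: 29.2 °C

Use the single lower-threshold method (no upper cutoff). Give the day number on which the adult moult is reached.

Daily DD above 9.9 °C: 18.1, 9.7, 11.7, 17.2, 10.3, 10.4, 0.0, 0.0, 17.1, 19.3.
Cumulative: 18.1, 27.8, 39.5, 56.7, 67.0, 77.4, 77.4, 77.4, 94.5, 113.8.
The total first reaches 78 DD on day 9.

day 9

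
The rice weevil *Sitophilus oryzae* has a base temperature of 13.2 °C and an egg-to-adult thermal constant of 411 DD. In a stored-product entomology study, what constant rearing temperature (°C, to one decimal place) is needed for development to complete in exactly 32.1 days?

26.0 °C

Required daily accumulation = 411 / 32.1 = 12.804 DD/day.
T = T_base + 12.804 = 13.2 + 12.804 = 26.004 ≈ 26.0 °C.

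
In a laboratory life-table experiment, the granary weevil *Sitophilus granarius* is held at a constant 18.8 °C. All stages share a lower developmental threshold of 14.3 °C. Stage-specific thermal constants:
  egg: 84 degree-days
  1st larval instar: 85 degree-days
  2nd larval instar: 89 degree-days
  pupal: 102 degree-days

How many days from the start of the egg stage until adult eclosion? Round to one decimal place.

80.0 days

Daily accumulation at 18.8 °C = 18.8 − 14.3 = 4.5 DD/day.
Total K = 84 + 85 + 89 + 102 = 360 DD.
Total duration = 360 / 4.5 = 80.000 ≈ 80.0 days.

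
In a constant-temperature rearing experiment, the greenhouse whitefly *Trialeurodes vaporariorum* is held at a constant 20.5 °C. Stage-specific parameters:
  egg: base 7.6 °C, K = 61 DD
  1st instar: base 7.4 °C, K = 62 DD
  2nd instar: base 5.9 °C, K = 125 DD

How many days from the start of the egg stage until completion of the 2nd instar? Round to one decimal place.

18.0 days

egg: 61 / (20.5 − 7.6) = 61 / 12.9 = 4.729 d.
1st instar: 62 / (20.5 − 7.4) = 62 / 13.1 = 4.733 d.
2nd instar: 125 / (20.5 − 5.9) = 125 / 14.6 = 8.562 d.
Sum = 18.023 ≈ 18.0 days.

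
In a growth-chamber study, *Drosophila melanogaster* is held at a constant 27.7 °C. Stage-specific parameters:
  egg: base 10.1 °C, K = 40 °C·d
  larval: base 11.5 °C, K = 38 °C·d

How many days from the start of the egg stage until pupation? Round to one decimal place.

egg: 40 / (27.7 − 10.1) = 40 / 17.6 = 2.273 d.
larval: 38 / (27.7 − 11.5) = 38 / 16.2 = 2.346 d.
Sum = 4.618 ≈ 4.6 days.

4.6 days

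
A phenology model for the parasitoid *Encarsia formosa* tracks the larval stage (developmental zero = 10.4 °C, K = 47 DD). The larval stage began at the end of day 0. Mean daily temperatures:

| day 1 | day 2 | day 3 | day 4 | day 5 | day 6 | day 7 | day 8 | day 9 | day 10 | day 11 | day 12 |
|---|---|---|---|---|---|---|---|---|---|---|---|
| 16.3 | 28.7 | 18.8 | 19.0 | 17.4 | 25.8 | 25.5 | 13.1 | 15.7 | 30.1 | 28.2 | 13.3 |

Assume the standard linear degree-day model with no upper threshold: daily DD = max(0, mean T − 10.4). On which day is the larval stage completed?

Daily DD above 10.4 °C: 5.9, 18.3, 8.4, 8.6, 7.0, 15.4, 15.1, 2.7, 5.3, 19.7, 17.8, 2.9.
Cumulative: 5.9, 24.2, 32.6, 41.2, 48.2, 63.6, 78.7, 81.4, 86.7, 106.4, 124.2, 127.1.
The total first reaches 47 DD on day 5.

day 5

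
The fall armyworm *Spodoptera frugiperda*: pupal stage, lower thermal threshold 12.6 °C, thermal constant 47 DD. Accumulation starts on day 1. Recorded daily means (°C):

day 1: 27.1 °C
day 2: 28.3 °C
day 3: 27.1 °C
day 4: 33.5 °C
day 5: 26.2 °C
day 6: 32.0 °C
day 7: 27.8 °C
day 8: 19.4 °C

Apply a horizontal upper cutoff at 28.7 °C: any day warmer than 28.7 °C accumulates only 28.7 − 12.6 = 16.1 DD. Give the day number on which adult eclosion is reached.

day 4

Daily DD above 12.6 °C (capped at 16.1): 14.5, 15.7, 14.5, 16.1, 13.6, 16.1, 15.2, 6.8.
Cumulative: 14.5, 30.2, 44.7, 60.8, 74.4, 90.5, 105.7, 112.5.
The total first reaches 47 DD on day 4.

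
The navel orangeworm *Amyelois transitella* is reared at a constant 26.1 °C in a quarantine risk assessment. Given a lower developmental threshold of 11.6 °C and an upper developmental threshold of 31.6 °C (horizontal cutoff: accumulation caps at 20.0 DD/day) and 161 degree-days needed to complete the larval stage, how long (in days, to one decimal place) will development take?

Daily accumulation = 26.1 − 11.6 = 14.5 DD/day.
Duration = 161 / 14.5 = 11.103 ≈ 11.1 days.

11.1 days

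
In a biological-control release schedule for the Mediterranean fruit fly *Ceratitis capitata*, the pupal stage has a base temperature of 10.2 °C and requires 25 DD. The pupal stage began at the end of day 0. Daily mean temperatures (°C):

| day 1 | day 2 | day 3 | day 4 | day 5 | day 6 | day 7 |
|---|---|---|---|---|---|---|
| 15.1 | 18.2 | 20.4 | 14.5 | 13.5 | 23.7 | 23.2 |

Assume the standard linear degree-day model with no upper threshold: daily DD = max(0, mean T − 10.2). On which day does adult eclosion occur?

Daily DD above 10.2 °C: 4.9, 8.0, 10.2, 4.3, 3.3, 13.5, 13.0.
Cumulative: 4.9, 12.9, 23.1, 27.4, 30.7, 44.2, 57.2.
The total first reaches 25 DD on day 4.

day 4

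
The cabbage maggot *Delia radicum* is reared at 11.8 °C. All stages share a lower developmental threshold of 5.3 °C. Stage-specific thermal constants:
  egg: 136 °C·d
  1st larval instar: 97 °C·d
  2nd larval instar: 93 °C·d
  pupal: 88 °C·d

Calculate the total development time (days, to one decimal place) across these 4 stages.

63.7 days

Daily accumulation at 11.8 °C = 11.8 − 5.3 = 6.5 DD/day.
Total K = 136 + 97 + 93 + 88 = 414 DD.
Total duration = 414 / 6.5 = 63.692 ≈ 63.7 days.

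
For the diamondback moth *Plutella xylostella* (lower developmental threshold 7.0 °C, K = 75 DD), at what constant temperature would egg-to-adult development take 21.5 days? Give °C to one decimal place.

10.5 °C

Required daily accumulation = 75 / 21.5 = 3.488 DD/day.
T = T_base + 3.488 = 7.0 + 3.488 = 10.488 ≈ 10.5 °C.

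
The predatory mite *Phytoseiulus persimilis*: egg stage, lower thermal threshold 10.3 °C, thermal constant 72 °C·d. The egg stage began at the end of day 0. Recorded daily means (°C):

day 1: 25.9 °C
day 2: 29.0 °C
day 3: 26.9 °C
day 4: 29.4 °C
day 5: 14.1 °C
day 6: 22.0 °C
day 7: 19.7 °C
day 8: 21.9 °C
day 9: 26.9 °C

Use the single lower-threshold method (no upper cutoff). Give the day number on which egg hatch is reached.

Daily DD above 10.3 °C: 15.6, 18.7, 16.6, 19.1, 3.8, 11.7, 9.4, 11.6, 16.6.
Cumulative: 15.6, 34.3, 50.9, 70.0, 73.8, 85.5, 94.9, 106.5, 123.1.
The total first reaches 72 DD on day 5.

day 5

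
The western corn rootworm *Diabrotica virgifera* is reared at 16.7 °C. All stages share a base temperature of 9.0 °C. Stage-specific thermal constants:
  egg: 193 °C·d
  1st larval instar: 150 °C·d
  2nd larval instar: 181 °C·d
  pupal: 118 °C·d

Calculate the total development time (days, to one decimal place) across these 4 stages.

Daily accumulation at 16.7 °C = 16.7 − 9.0 = 7.7 DD/day.
Total K = 193 + 150 + 181 + 118 = 642 DD.
Total duration = 642 / 7.7 = 83.377 ≈ 83.4 days.

83.4 days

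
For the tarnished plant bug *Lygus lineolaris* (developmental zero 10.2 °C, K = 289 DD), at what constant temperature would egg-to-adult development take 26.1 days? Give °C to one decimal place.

21.3 °C

Required daily accumulation = 289 / 26.1 = 11.073 DD/day.
T = T_base + 11.073 = 10.2 + 11.073 = 21.273 ≈ 21.3 °C.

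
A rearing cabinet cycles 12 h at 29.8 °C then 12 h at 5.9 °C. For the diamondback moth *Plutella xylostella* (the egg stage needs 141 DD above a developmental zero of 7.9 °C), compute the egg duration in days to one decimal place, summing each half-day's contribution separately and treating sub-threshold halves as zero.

12.9 days

Day half: max(0, 29.8 − 7.9) × 0.5 = 21.9 × 0.5 = 10.95 DD.
Night half: max(0, 5.9 − 7.9) × 0.5 = 0.0 × 0.5 = 0.00 DD.
Per 24 h: 10.95 DD/day.
Duration = 141 / 10.95 = 12.877 ≈ 12.9 days.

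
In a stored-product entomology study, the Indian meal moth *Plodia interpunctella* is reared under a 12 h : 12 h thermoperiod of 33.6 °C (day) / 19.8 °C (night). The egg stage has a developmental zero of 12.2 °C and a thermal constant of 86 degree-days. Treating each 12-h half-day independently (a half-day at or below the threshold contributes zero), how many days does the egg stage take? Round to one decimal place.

5.9 days

Day half: max(0, 33.6 − 12.2) × 0.5 = 21.4 × 0.5 = 10.70 DD.
Night half: max(0, 19.8 − 12.2) × 0.5 = 7.6 × 0.5 = 3.80 DD.
Per 24 h: 14.50 DD/day.
Duration = 86 / 14.50 = 5.931 ≈ 5.9 days.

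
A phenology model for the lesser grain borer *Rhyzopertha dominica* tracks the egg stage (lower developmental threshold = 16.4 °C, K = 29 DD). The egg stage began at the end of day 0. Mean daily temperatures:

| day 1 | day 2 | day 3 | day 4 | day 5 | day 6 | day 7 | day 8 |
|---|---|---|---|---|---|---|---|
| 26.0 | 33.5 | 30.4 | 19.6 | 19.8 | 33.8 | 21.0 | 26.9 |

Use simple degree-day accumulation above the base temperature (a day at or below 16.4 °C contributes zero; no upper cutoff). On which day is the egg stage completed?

day 3

Daily DD above 16.4 °C: 9.6, 17.1, 14.0, 3.2, 3.4, 17.4, 4.6, 10.5.
Cumulative: 9.6, 26.7, 40.7, 43.9, 47.3, 64.7, 69.3, 79.8.
The total first reaches 29 DD on day 3.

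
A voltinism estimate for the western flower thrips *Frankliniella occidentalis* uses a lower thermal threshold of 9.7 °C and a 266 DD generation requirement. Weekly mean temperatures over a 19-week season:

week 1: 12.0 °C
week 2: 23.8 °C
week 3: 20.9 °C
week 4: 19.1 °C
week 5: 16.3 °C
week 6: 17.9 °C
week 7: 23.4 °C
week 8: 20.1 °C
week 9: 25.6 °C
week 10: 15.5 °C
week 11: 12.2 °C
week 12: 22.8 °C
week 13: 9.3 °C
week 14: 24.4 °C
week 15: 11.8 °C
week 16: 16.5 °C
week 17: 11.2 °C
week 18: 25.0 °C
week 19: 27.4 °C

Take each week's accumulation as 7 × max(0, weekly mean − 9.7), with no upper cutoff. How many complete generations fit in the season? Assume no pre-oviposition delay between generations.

4 generations

Weekly DD (7 × max(0, T̄ − 9.7)): 16.1, 98.7, 78.4, 65.8, 46.2, 57.4, 95.9, 72.8, 111.3, 40.6, 17.5, 91.7, 0.0, 102.9, 14.7, 47.6, 10.5, 107.1, 123.9.
Season total = 1199.1 DD.
Complete generations = ⌊1199.1 / 266⌋ = 4.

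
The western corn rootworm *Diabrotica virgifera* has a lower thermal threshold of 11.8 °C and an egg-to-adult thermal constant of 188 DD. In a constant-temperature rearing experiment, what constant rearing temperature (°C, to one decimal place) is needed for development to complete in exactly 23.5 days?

Required daily accumulation = 188 / 23.5 = 8.000 DD/day.
T = T_base + 8.000 = 11.8 + 8.000 = 19.800 ≈ 19.8 °C.

19.8 °C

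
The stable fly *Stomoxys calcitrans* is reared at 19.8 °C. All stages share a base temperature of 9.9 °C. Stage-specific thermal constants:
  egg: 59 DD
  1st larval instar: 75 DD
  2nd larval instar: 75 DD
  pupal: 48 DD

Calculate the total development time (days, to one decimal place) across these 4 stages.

Daily accumulation at 19.8 °C = 19.8 − 9.9 = 9.9 DD/day.
Total K = 59 + 75 + 75 + 48 = 257 DD.
Total duration = 257 / 9.9 = 25.960 ≈ 26.0 days.

26.0 days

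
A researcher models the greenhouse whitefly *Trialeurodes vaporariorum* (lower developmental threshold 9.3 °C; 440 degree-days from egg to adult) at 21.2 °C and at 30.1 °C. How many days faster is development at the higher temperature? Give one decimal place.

At 21.2 °C: 440 / (21.2 − 9.3) = 440 / 11.9 = 36.975 d.
At 30.1 °C: 440 / (30.1 − 9.3) = 440 / 20.8 = 21.154 d.
Difference = |36.975 − 21.154| = 15.821 ≈ 15.8 days.

15.8 days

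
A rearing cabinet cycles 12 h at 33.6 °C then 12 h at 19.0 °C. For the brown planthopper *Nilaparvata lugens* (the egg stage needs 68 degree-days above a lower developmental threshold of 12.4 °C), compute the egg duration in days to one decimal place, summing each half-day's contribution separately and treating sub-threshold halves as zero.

Day half: max(0, 33.6 − 12.4) × 0.5 = 21.2 × 0.5 = 10.60 DD.
Night half: max(0, 19.0 − 12.4) × 0.5 = 6.6 × 0.5 = 3.30 DD.
Per 24 h: 13.90 DD/day.
Duration = 68 / 13.90 = 4.892 ≈ 4.9 days.

4.9 days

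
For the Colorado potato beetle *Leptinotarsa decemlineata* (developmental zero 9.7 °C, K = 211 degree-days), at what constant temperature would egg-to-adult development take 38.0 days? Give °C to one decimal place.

Required daily accumulation = 211 / 38.0 = 5.553 DD/day.
T = T_base + 5.553 = 9.7 + 5.553 = 15.253 ≈ 15.3 °C.

15.3 °C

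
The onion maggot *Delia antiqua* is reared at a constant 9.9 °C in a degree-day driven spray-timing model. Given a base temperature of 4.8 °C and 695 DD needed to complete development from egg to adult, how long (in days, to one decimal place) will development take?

Daily accumulation = 9.9 − 4.8 = 5.1 DD/day.
Duration = 695 / 5.1 = 136.275 ≈ 136.3 days.

136.3 days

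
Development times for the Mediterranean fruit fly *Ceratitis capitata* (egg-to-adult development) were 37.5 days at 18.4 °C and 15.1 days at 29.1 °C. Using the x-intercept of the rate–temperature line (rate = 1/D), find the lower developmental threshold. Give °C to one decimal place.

11.2 °C

Linear rate model ⇒ the product D·(T − T_b) is constant across temperatures.
37.5·(18.4 − T_b) = 15.1·(29.1 − T_b)
T_b = (37.5·18.4 − 15.1·29.1) / (37.5 − 15.1) = 250.59 / 22.4 = 11.187 °C ≈ 11.2 °C.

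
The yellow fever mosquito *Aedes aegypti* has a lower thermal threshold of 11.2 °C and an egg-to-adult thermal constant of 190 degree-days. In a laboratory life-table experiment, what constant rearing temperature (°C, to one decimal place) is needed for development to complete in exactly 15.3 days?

23.6 °C

Required daily accumulation = 190 / 15.3 = 12.418 DD/day.
T = T_base + 12.418 = 11.2 + 12.418 = 23.618 ≈ 23.6 °C.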